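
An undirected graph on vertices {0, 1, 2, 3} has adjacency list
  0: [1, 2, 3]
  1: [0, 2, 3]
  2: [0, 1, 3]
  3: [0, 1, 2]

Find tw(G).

3

A width-3 tree decomposition is:
Bags: B1 = {0, 1, 2, 3}
Tree: (single bag)
A single bag containing all 4 vertices is trivially a valid decomposition of width 3. Conversely, {0, 1, 2, 3} is a clique of size 4, and the vertices of any clique must share a bag in every tree decomposition; so some bag has ≥ 4 vertices and tw(G) ≥ 3. Combining the bounds, tw(G) = 3.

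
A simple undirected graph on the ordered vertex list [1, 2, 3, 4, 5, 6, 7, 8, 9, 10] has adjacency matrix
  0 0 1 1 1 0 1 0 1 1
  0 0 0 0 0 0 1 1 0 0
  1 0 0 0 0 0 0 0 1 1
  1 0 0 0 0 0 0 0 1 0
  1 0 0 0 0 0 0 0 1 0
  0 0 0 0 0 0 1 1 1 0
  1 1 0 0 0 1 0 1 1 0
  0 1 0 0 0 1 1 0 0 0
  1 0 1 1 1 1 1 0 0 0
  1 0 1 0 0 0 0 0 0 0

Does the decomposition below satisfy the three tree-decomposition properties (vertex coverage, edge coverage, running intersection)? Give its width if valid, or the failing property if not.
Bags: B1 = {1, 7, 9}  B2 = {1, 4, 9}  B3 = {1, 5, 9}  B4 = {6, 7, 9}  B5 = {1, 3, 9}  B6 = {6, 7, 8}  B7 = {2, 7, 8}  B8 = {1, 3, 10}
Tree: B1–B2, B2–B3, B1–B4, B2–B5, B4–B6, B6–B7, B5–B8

Yes; width 2.

Vertex coverage: the bags together contain {1, 2, 3, 4, 5, 6, 7, 8, 9, 10}, the full vertex set. Edge coverage: each edge of G has both endpoints in at least one bag. Running intersection: for every vertex, the bags containing it form a connected subtree. All three properties hold, so this is a valid tree decomposition of width max|bag| − 1 = 2, and hence tw(G) ≤ 2.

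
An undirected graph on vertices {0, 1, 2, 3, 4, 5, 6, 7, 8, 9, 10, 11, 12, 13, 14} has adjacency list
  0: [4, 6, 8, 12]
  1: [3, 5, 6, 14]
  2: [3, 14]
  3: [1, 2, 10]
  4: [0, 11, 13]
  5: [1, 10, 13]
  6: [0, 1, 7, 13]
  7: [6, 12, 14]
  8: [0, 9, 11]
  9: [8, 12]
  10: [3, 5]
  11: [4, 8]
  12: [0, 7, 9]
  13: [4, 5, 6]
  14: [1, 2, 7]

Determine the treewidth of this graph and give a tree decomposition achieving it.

Treewidth 3.
Bags: B1 = {2, 3, 10, 14}  B2 = {1, 3, 10, 14}  B3 = {1, 5, 10, 14}  B4 = {1, 5, 7, 14}  B5 = {1, 5, 6, 7}  B6 = {5, 6, 7, 13}  B7 = {6, 7, 12, 13}  B8 = {0, 6, 12, 13}  B9 = {0, 4, 12, 13}  B10 = {0, 4, 9, 12}  B11 = {0, 4, 8, 9}  B12 = {4, 8, 9, 11}
Tree: B1–B2, B2–B3, B3–B4, B4–B5, B5–B6, B6–B7, B7–B8, B8–B9, B9–B10, B10–B11, B11–B12

Each bag holds 4 vertices, so the decomposition has width 3, which upper-bounds the treewidth. For the lower bound: the 4 vertex sets {2,3,10}, {14}, {1}, {5,6,7,13} are disjoint, each induces a connected subgraph, and every pair is joined by at least one edge of G. Contracting each set to a single vertex therefore yields K_{4} as a minor, and since treewidth is minor-monotone, tw(G) ≥ tw(K_{4}) = 3. Combining the bounds, tw(G) = 3.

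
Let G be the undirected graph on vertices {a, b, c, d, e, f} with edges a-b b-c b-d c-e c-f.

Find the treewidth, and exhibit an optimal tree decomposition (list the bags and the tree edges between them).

The largest bag has 2 vertices, giving width 1; this decomposition certifies tw(G) ≤ 1. Any graph with an edge has treewidth ≥ 1, and G has the edge c–b. Combining the bounds, tw(G) = 1.

Treewidth 1.
One such decomposition:
Bags: B1 = {b, c}  B2 = {a, b}  B3 = {c, e}  B4 = {c, f}  B5 = {b, d}
Tree: B1–B2, B1–B3, B3–B4, B2–B5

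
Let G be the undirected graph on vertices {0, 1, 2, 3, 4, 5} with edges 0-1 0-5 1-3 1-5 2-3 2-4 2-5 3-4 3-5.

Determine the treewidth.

2

A width-2 tree decomposition is:
Bags: B1 = {1, 3, 5}  B2 = {0, 1, 5}  B3 = {2, 3, 5}  B4 = {2, 3, 4}
Tree: B1–B2, B1–B3, B3–B4
Every bag has size at most 3, so the width is 3 − 1 = 2 and tw(G) ≤ 2. Conversely, {0, 1, 5} is a clique of size 3, and the vertices of any clique must share a bag in every tree decomposition; so some bag has ≥ 3 vertices and tw(G) ≥ 2. The upper and lower bounds meet at 2, so that is the treewidth.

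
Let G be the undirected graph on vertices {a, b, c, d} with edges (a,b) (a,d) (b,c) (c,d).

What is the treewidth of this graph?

2

A width-2 tree decomposition is:
Bags: B1 = {a, c, d}  B2 = {a, b, c}
Tree: B1–B2
Each bag holds 3 vertices, so the decomposition has width 2, which upper-bounds the treewidth. Since c–d–a–b–c is a cycle in G, G is not acyclic. Forests are exactly the graphs of treewidth ≤ 1, so tw(G) ≥ 2. The upper and lower bounds meet at 2, so that is the treewidth.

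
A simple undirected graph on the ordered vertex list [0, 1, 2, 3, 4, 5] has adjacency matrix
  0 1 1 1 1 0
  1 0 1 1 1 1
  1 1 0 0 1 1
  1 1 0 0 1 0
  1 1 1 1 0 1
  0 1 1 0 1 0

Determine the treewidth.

A width-3 tree decomposition is:
Bags: B1 = {0, 1, 2, 4}  B2 = {1, 2, 4, 5}  B3 = {0, 1, 3, 4}
Tree: B1–B2, B1–B3
Each bag holds 4 vertices, so the decomposition has width 3, which upper-bounds the treewidth. For the lower bound, the 4 vertices {0, 1, 2, 4} are pairwise adjacent, and any tree decomposition puts a clique entirely inside one bag — forcing width ≥ 3. Therefore the treewidth is 3.

3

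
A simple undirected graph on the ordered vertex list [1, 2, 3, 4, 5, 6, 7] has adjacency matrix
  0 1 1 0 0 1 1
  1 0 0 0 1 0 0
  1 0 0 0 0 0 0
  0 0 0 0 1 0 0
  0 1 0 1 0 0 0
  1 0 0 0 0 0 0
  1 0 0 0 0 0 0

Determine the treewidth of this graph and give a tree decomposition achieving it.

The largest bag has 2 vertices, giving width 1; this decomposition certifies tw(G) ≤ 1. Any graph with an edge has treewidth ≥ 1, and G has the edge 1–3. Therefore the treewidth is 1.

Treewidth 1.
One optimal decomposition is:
Bags: B1 = {1, 3}  B2 = {1, 2}  B3 = {1, 7}  B4 = {1, 6}  B5 = {2, 5}  B6 = {4, 5}
Tree: B1–B2, B2–B3, B1–B4, B2–B5, B5–B6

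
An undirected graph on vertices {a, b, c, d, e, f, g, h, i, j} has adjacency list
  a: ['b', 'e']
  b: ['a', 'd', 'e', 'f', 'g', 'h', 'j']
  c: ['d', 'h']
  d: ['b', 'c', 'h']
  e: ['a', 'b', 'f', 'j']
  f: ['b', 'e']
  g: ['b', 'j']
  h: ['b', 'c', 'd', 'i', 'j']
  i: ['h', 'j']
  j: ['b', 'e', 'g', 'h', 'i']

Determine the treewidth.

A width-2 tree decomposition is:
Bags: B1 = {b, g, j}  B2 = {b, e, j}  B3 = {b, e, f}  B4 = {b, h, j}  B5 = {b, d, h}  B6 = {h, i, j}  B7 = {a, b, e}  B8 = {c, d, h}
Tree: B1–B2, B2–B3, B2–B4, B4–B5, B4–B6, B3–B7, B5–B8
The largest bag has 3 vertices, giving width 2; this decomposition certifies tw(G) ≤ 2. Conversely, {c, d, h} is a clique of size 3, and the vertices of any clique must share a bag in every tree decomposition; so some bag has ≥ 3 vertices and tw(G) ≥ 2. Therefore the treewidth is 2.

2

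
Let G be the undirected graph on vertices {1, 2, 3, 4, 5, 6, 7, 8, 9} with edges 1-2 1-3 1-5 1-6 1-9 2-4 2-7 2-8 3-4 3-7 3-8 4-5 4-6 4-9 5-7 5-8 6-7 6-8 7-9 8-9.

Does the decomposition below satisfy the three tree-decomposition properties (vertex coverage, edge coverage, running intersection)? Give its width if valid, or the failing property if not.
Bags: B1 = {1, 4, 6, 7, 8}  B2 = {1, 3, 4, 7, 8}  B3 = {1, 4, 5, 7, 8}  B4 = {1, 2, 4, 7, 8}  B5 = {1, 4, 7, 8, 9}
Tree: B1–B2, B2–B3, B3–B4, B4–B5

Yes; width 4.

Every vertex of G appears in some bag (union = {1, 2, 3, 4, 5, 6, 7, 8, 9}); every edge is covered by a bag; and for each vertex v the set of bags containing v is connected in the bag tree. The decomposition is therefore valid. The largest bag has 5 vertices, so the width is 4.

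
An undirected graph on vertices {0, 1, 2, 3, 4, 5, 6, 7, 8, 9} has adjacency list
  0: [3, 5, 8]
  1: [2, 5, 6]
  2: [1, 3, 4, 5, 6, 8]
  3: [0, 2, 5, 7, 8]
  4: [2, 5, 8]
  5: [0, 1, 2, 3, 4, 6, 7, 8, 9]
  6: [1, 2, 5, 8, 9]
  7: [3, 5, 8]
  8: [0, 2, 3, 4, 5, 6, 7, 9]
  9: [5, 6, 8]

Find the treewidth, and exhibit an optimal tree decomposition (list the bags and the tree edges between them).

Every bag has size at most 4, so the width is 4 − 1 = 3 and tw(G) ≤ 3. For the lower bound, the 4 vertices {0, 3, 5, 8} are pairwise adjacent, and any tree decomposition puts a clique entirely inside one bag — forcing width ≥ 3. Therefore the treewidth is 3.

Treewidth 3.
Bags: B1 = {2, 3, 5, 8}  B2 = {2, 4, 5, 8}  B3 = {2, 5, 6, 8}  B4 = {1, 2, 5, 6}  B5 = {5, 6, 8, 9}  B6 = {0, 3, 5, 8}  B7 = {3, 5, 7, 8}
Tree: B1–B2, B1–B3, B3–B4, B3–B5, B1–B6, B1–B7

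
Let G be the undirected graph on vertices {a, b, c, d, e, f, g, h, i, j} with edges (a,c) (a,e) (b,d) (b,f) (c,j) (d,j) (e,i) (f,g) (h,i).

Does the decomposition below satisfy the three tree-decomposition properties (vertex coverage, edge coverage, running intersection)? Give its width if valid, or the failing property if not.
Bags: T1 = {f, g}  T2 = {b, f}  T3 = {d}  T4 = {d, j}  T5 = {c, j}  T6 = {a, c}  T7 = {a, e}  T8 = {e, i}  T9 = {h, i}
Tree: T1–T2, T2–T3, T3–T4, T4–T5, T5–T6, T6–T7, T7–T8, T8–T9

A tree decomposition must satisfy three properties: every vertex lies in some bag; for every edge, both endpoints lie together in some bag; and for every vertex, the bags containing it form a connected subtree. Here edge (b,d) lies in no bag, so the decomposition is invalid.

No — edge (b,d) lies in no bag.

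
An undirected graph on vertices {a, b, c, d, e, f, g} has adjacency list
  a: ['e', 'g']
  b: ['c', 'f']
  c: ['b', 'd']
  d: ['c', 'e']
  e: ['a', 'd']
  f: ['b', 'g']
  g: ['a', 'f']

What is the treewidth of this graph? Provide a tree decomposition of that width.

Each bag holds 3 vertices, so the decomposition has width 2, which upper-bounds the treewidth. For the lower bound, G contains the cycle e–d–c–b–f–g–a–e, so G is not a forest; only forests have treewidth ≤ 1, hence tw(G) ≥ 2. Therefore the treewidth is 2.

Treewidth 2.
One such decomposition:
Bags: B1 = {c, d, e}  B2 = {b, c, e}  B3 = {b, e, f}  B4 = {e, f, g}  B5 = {a, e, g}
Tree: B1–B2, B2–B3, B3–B4, B4–B5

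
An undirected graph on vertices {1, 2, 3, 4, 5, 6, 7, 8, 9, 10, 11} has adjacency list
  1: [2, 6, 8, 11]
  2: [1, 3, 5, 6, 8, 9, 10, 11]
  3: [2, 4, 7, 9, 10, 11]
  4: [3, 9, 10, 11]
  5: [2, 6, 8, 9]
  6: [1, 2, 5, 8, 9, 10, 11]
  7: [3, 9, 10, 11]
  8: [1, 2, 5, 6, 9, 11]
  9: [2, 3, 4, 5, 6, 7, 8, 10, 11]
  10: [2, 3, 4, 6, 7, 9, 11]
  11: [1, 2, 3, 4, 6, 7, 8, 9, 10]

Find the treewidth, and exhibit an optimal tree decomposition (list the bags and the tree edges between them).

Treewidth 4.
Bags: B1 = {2, 6, 9, 10, 11}  B2 = {2, 6, 8, 9, 11}  B3 = {2, 3, 9, 10, 11}  B4 = {1, 2, 6, 8, 11}  B5 = {3, 7, 9, 10, 11}  B6 = {2, 5, 6, 8, 9}  B7 = {3, 4, 9, 10, 11}
Tree: B1–B2, B1–B3, B2–B4, B3–B5, B2–B6, B3–B7

Each bag holds 5 vertices, so the decomposition has width 4, which upper-bounds the treewidth. On the other hand G contains the 5-clique {1, 2, 6, 8, 11}. A clique must lie in a single bag of any decomposition, so no decomposition can have width below 4. The upper and lower bounds meet at 4, so that is the treewidth.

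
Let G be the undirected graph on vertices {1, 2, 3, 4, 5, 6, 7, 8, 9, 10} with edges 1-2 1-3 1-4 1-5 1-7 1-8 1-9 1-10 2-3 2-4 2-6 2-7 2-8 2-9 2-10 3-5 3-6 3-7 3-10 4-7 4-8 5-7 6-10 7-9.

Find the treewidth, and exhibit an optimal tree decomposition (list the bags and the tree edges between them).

Each bag holds 4 vertices, so the decomposition has width 3, which upper-bounds the treewidth. For the lower bound, the 4 vertices {1, 2, 4, 8} are pairwise adjacent, and any tree decomposition puts a clique entirely inside one bag — forcing width ≥ 3. The upper and lower bounds meet at 3, so that is the treewidth.

Treewidth 3.
One such decomposition:
Bags: B1 = {1, 2, 3, 7}  B2 = {1, 2, 3, 10}  B3 = {2, 3, 6, 10}  B4 = {1, 2, 4, 7}  B5 = {1, 2, 7, 9}  B6 = {1, 2, 4, 8}  B7 = {1, 3, 5, 7}
Tree: B1–B2, B2–B3, B1–B4, B1–B5, B4–B6, B1–B7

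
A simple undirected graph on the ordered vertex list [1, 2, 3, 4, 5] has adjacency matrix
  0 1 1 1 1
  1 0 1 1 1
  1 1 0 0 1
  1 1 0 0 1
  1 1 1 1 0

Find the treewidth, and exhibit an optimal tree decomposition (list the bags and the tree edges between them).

Treewidth 3.
One optimal decomposition is:
Bags: B1 = {1, 2, 4, 5}  B2 = {1, 2, 3, 5}
Tree: B1–B2

The largest bag has 4 vertices, giving width 3; this decomposition certifies tw(G) ≤ 3. On the other hand G contains the 4-clique {1, 2, 3, 5}. A clique must lie in a single bag of any decomposition, so no decomposition can have width below 3. The upper and lower bounds meet at 3, so that is the treewidth.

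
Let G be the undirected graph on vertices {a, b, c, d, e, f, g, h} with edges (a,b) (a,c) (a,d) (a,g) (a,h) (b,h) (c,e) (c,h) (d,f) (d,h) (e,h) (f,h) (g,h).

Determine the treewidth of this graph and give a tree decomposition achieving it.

Treewidth 2.
One such decomposition:
Bags: B1 = {d, f, h}  B2 = {a, d, h}  B3 = {a, b, h}  B4 = {a, g, h}  B5 = {a, c, h}  B6 = {c, e, h}
Tree: B1–B2, B2–B3, B3–B4, B2–B5, B5–B6

Every bag has size at most 3, so the width is 3 − 1 = 2 and tw(G) ≤ 2. On the other hand G contains the 3-clique {a, d, h}. A clique must lie in a single bag of any decomposition, so no decomposition can have width below 2. Combining the bounds, tw(G) = 2.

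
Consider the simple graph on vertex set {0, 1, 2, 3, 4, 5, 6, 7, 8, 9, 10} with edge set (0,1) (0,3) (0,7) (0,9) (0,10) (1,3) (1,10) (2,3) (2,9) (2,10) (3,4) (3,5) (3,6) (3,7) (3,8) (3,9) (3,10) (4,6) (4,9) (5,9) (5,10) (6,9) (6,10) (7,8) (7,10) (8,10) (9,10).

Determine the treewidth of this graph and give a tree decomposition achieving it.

The largest bag has 4 vertices, giving width 3; this decomposition certifies tw(G) ≤ 3. For the lower bound, the 4 vertices {3, 7, 8, 10} are pairwise adjacent, and any tree decomposition puts a clique entirely inside one bag — forcing width ≥ 3. Combining the bounds, tw(G) = 3.

Treewidth 3.
Bags: B1 = {3, 6, 9, 10}  B2 = {3, 5, 9, 10}  B3 = {0, 3, 9, 10}  B4 = {3, 4, 6, 9}  B5 = {0, 3, 7, 10}  B6 = {0, 1, 3, 10}  B7 = {2, 3, 9, 10}  B8 = {3, 7, 8, 10}
Tree: B1–B2, B2–B3, B1–B4, B3–B5, B5–B6, B2–B7, B5–B8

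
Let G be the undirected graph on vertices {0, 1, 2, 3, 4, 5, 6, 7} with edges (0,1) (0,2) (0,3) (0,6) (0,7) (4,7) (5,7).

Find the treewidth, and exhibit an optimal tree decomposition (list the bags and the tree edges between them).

Treewidth 1.
One optimal decomposition is:
Bags: B1 = {0, 7}  B2 = {0, 3}  B3 = {0, 6}  B4 = {5, 7}  B5 = {0, 2}  B6 = {4, 7}  B7 = {0, 1}
Tree: B1–B2, B1–B3, B1–B4, B2–B5, B1–B6, B2–B7

Each bag holds 2 vertices, so the decomposition has width 1, which upper-bounds the treewidth. G has an edge, so its treewidth is at least 1. The upper and lower bounds meet at 1, so that is the treewidth.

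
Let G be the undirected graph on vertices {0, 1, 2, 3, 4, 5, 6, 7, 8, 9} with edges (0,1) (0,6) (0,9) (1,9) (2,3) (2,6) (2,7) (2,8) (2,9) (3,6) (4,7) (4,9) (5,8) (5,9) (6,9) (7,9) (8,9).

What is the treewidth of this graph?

2

A width-2 tree decomposition is:
Bags: B1 = {2, 8, 9}  B2 = {2, 6, 9}  B3 = {2, 7, 9}  B4 = {0, 6, 9}  B5 = {2, 3, 6}  B6 = {0, 1, 9}  B7 = {5, 8, 9}  B8 = {4, 7, 9}
Tree: B1–B2, B1–B3, B2–B4, B2–B5, B4–B6, B1–B7, B3–B8
Each bag holds 3 vertices, so the decomposition has width 2, which upper-bounds the treewidth. Conversely, {0, 1, 9} is a clique of size 3, and the vertices of any clique must share a bag in every tree decomposition; so some bag has ≥ 3 vertices and tw(G) ≥ 2. The upper and lower bounds meet at 2, so that is the treewidth.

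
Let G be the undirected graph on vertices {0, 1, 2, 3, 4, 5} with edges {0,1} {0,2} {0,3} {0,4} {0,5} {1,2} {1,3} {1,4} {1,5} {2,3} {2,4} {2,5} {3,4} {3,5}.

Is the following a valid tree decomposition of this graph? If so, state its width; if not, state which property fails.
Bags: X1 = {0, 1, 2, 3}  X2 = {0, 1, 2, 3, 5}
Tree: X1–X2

A tree decomposition must satisfy three properties: every vertex lies in some bag; for every edge, both endpoints lie together in some bag; and for every vertex, the bags containing it form a connected subtree. Here vertex 4 appears in no bag, so the decomposition is invalid.

No — vertex 4 appears in no bag.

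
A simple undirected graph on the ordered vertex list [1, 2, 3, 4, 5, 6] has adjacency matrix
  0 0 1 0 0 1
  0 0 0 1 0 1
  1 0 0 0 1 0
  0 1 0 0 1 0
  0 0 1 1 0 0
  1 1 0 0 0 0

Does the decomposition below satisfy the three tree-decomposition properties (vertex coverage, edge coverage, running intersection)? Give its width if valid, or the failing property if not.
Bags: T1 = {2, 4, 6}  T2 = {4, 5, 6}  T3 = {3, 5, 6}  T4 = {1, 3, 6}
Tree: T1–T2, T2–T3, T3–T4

Checking the three conditions: (i) the bags cover all of {1, 2, 3, 4, 5, 6}; (ii) for each edge, some bag contains both endpoints; (iii) the bags containing any fixed vertex form a subtree. All hold, so the decomposition is valid with width 3 − 1 = 2.

Yes; width 2.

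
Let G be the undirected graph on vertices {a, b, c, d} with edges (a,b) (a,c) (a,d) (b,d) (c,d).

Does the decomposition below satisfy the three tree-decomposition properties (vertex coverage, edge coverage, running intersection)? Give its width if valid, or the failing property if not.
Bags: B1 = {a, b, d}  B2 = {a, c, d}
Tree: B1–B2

Every vertex of G appears in some bag (union = {a, b, c, d}); every edge is covered by a bag; and for each vertex v the set of bags containing v is connected in the bag tree. The decomposition is therefore valid. The largest bag has 3 vertices, so the width is 2.

Yes; width 2.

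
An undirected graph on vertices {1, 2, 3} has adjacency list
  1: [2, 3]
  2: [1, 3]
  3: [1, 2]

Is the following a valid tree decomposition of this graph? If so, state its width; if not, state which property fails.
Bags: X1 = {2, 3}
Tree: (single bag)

A tree decomposition must satisfy three properties: every vertex lies in some bag; for every edge, both endpoints lie together in some bag; and for every vertex, the bags containing it form a connected subtree. Here vertex 1 appears in no bag, so the decomposition is invalid.

No — vertex 1 appears in no bag.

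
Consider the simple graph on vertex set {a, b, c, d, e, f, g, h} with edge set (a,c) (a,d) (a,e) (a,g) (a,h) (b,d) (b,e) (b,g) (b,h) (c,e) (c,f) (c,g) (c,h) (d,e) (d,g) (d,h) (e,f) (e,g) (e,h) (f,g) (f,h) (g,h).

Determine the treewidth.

4

A width-4 tree decomposition is:
Bags: B1 = {a, d, e, g, h}  B2 = {b, d, e, g, h}  B3 = {a, c, e, g, h}  B4 = {c, e, f, g, h}
Tree: B1–B2, B1–B3, B3–B4
Every bag has size at most 5, so the width is 5 − 1 = 4 and tw(G) ≤ 4. For the lower bound, the 5 vertices {a, d, e, g, h} are pairwise adjacent, and any tree decomposition puts a clique entirely inside one bag — forcing width ≥ 4. Combining the bounds, tw(G) = 4.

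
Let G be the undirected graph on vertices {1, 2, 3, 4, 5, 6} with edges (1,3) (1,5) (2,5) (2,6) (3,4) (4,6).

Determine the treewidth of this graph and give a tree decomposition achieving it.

Treewidth 2.
Bags: B1 = {1, 3, 5}  B2 = {2, 3, 5}  B3 = {2, 3, 6}  B4 = {3, 4, 6}
Tree: B1–B2, B2–B3, B3–B4

Every bag has size at most 3, so the width is 3 − 1 = 2 and tw(G) ≤ 2. For the lower bound, G contains the cycle 3–1–5–2–6–4–3, so G is not a forest; only forests have treewidth ≤ 1, hence tw(G) ≥ 2. Therefore the treewidth is 2.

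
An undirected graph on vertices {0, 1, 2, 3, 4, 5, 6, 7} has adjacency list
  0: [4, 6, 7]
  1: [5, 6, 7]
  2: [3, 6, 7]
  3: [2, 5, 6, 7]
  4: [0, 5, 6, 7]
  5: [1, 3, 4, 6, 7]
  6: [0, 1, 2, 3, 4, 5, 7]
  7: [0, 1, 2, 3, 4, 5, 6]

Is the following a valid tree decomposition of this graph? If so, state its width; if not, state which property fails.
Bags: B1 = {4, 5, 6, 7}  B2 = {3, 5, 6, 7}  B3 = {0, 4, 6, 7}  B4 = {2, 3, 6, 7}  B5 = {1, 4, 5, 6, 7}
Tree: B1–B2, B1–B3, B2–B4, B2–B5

A tree decomposition must satisfy three properties: every vertex lies in some bag; for every edge, both endpoints lie together in some bag; and for every vertex, the bags containing it form a connected subtree. Here bags containing vertex 4 are not connected in the tree, so the decomposition is invalid.

No — bags containing vertex 4 are not connected in the tree.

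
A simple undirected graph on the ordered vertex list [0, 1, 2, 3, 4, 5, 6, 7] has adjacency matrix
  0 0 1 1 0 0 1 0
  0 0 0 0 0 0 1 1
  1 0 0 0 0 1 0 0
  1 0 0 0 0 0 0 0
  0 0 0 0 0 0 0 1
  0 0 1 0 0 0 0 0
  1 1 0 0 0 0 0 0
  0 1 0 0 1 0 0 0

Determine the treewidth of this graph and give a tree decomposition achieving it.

Every bag has size at most 2, so the width is 2 − 1 = 1 and tw(G) ≤ 1. G has an edge, so its treewidth is at least 1. Therefore the treewidth is 1.

Treewidth 1.
One such decomposition:
Bags: B1 = {0, 6}  B2 = {0, 2}  B3 = {2, 5}  B4 = {1, 6}  B5 = {1, 7}  B6 = {0, 3}  B7 = {4, 7}
Tree: B1–B2, B2–B3, B1–B4, B4–B5, B1–B6, B5–B7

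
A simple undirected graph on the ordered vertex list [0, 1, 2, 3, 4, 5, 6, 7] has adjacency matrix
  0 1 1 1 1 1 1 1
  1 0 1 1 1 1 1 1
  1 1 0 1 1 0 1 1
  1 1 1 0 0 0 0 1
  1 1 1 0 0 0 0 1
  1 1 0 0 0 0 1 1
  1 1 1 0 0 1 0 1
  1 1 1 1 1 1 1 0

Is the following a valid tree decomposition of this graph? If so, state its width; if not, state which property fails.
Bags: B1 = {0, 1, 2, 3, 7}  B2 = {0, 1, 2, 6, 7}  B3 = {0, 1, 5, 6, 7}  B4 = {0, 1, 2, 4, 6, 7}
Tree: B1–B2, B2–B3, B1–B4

No — bags containing vertex 6 are not connected in the tree.

A tree decomposition must satisfy three properties: every vertex lies in some bag; for every edge, both endpoints lie together in some bag; and for every vertex, the bags containing it form a connected subtree. Here bags containing vertex 6 are not connected in the tree, so the decomposition is invalid.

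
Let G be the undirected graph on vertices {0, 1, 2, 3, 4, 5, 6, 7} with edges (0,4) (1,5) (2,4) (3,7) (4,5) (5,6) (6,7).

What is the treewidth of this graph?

1

A width-1 tree decomposition is:
Bags: B1 = {5, 6}  B2 = {6, 7}  B3 = {4, 5}  B4 = {0, 4}  B5 = {3, 7}  B6 = {2, 4}  B7 = {1, 5}
Tree: B1–B2, B1–B3, B3–B4, B2–B5, B3–B6, B3–B7
The largest bag has 2 vertices, giving width 1; this decomposition certifies tw(G) ≤ 1. Any graph with an edge has treewidth ≥ 1, and G has the edge 5–6. Therefore the treewidth is 1.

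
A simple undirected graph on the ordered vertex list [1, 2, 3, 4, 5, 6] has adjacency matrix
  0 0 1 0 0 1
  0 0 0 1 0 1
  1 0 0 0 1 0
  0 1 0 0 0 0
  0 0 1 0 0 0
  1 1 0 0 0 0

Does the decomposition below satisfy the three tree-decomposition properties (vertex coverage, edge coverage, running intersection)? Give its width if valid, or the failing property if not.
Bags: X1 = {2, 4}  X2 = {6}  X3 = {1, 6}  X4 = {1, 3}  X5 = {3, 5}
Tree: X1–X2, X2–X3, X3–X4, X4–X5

A tree decomposition must satisfy three properties: every vertex lies in some bag; for every edge, both endpoints lie together in some bag; and for every vertex, the bags containing it form a connected subtree. Here edge (2,6) lies in no bag, so the decomposition is invalid.

No — edge (2,6) lies in no bag.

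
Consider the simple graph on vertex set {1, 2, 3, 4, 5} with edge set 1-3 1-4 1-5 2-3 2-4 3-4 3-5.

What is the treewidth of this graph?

A width-2 tree decomposition is:
Bags: B1 = {1, 3, 5}  B2 = {1, 3, 4}  B3 = {2, 3, 4}
Tree: B1–B2, B2–B3
Each bag holds 3 vertices, so the decomposition has width 2, which upper-bounds the treewidth. On the other hand G contains the 3-clique {1, 3, 4}. A clique must lie in a single bag of any decomposition, so no decomposition can have width below 2. Therefore the treewidth is 2.

2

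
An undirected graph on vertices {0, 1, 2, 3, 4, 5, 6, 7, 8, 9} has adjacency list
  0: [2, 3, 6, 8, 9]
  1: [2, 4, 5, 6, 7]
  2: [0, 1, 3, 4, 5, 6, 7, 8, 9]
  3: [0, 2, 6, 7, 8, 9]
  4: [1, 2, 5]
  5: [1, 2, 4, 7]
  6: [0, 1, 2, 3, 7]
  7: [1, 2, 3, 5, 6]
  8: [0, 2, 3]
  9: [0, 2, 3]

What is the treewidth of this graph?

3

A width-3 tree decomposition is:
Bags: B1 = {2, 3, 6, 7}  B2 = {1, 2, 6, 7}  B3 = {1, 2, 5, 7}  B4 = {0, 2, 3, 6}  B5 = {1, 2, 4, 5}  B6 = {0, 2, 3, 8}  B7 = {0, 2, 3, 9}
Tree: B1–B2, B2–B3, B1–B4, B3–B5, B4–B6, B6–B7
The largest bag has 4 vertices, giving width 3; this decomposition certifies tw(G) ≤ 3. For the lower bound, the 4 vertices {1, 2, 4, 5} are pairwise adjacent, and any tree decomposition puts a clique entirely inside one bag — forcing width ≥ 3. The upper and lower bounds meet at 3, so that is the treewidth.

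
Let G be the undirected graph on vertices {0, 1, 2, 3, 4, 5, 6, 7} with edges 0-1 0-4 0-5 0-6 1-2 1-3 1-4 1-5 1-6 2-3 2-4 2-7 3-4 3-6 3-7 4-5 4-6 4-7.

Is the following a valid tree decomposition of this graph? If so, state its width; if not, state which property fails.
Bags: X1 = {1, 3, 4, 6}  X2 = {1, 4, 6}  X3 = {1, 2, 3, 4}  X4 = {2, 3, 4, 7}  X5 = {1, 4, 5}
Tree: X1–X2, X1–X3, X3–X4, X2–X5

No — vertex 0 appears in no bag.

A tree decomposition must satisfy three properties: every vertex lies in some bag; for every edge, both endpoints lie together in some bag; and for every vertex, the bags containing it form a connected subtree. Here vertex 0 appears in no bag, so the decomposition is invalid.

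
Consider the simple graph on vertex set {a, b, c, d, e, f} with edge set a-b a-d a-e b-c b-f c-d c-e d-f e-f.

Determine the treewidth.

A width-3 tree decomposition is:
Bags: B1 = {a, c, d, f}  B2 = {a, b, c, f}  B3 = {a, c, e, f}
Tree: B1–B2, B2–B3
Every bag has size at most 4, so the width is 4 − 1 = 3 and tw(G) ≤ 3. For the lower bound: the 4 vertex sets {d,f}, {b,c}, {a}, {e} are disjoint, each induces a connected subgraph, and every pair is joined by at least one edge of G. Contracting each set to a single vertex therefore yields K_{4} as a minor, and since treewidth is minor-monotone, tw(G) ≥ tw(K_{4}) = 3. Hence tw(G) = 3 exactly.

3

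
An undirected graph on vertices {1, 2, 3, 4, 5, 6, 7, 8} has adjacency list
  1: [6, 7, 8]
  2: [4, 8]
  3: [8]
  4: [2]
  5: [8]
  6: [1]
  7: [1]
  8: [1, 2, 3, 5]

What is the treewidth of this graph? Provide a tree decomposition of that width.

Treewidth 1.
One optimal decomposition is:
Bags: B1 = {2, 4}  B2 = {2, 8}  B3 = {1, 8}  B4 = {1, 7}  B5 = {3, 8}  B6 = {1, 6}  B7 = {5, 8}
Tree: B1–B2, B2–B3, B3–B4, B3–B5, B4–B6, B2–B7

Each bag holds 2 vertices, so the decomposition has width 1, which upper-bounds the treewidth. Any graph with an edge has treewidth ≥ 1, and G has the edge 4–2. Hence tw(G) = 1 exactly.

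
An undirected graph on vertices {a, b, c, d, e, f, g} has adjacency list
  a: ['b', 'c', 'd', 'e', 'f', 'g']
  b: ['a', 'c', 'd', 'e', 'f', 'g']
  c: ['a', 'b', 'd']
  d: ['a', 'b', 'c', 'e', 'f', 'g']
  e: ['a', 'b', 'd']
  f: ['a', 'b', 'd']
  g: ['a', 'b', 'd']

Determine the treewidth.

3

A width-3 tree decomposition is:
Bags: B1 = {a, b, d, g}  B2 = {a, b, d, e}  B3 = {a, b, d, f}  B4 = {a, b, c, d}
Tree: B1–B2, B1–B3, B3–B4
Each bag holds 4 vertices, so the decomposition has width 3, which upper-bounds the treewidth. For the lower bound, the 4 vertices {a, b, d, g} are pairwise adjacent, and any tree decomposition puts a clique entirely inside one bag — forcing width ≥ 3. Combining the bounds, tw(G) = 3.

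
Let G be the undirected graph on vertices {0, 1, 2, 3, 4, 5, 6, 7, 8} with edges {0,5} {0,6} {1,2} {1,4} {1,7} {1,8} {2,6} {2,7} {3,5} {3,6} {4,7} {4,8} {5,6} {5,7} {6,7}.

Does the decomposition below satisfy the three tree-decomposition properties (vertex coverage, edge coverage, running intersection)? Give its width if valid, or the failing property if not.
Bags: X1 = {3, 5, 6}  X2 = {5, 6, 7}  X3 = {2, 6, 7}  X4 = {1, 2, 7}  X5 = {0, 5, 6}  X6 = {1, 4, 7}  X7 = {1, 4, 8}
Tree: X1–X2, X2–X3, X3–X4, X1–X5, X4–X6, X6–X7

Yes; width 2.

Every vertex of G appears in some bag (union = {0, 1, 2, 3, 4, 5, 6, 7, 8}); every edge is covered by a bag; and for each vertex v the set of bags containing v is connected in the bag tree. The decomposition is therefore valid. The largest bag has 3 vertices, so the width is 2.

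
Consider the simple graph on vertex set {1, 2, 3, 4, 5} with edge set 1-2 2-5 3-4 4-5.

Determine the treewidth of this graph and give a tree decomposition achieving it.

Every bag has size at most 2, so the width is 2 − 1 = 1 and tw(G) ≤ 1. Since G has at least one edge (e.g. 3–4), it is not an edgeless graph, so tw(G) ≥ 1. Hence tw(G) = 1 exactly.

Treewidth 1.
One such decomposition:
Bags: B1 = {3, 4}  B2 = {4, 5}  B3 = {2, 5}  B4 = {1, 2}
Tree: B1–B2, B2–B3, B3–B4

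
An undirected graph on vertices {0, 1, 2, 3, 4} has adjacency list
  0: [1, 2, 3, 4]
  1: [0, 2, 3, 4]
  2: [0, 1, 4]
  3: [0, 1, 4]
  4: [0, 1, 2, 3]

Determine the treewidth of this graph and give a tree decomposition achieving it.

Treewidth 3.
One optimal decomposition is:
Bags: B1 = {0, 1, 2, 4}  B2 = {0, 1, 3, 4}
Tree: B1–B2

Every bag has size at most 4, so the width is 4 − 1 = 3 and tw(G) ≤ 3. For the lower bound, the 4 vertices {0, 1, 2, 4} are pairwise adjacent, and any tree decomposition puts a clique entirely inside one bag — forcing width ≥ 3. Combining the bounds, tw(G) = 3.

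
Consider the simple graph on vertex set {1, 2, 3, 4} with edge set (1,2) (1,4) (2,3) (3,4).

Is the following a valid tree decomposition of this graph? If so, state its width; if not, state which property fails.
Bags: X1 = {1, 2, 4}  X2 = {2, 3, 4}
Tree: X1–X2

Yes; width 2.

Every vertex of G appears in some bag (union = {1, 2, 3, 4}); every edge is covered by a bag; and for each vertex v the set of bags containing v is connected in the bag tree. The decomposition is therefore valid. The largest bag has 3 vertices, so the width is 2.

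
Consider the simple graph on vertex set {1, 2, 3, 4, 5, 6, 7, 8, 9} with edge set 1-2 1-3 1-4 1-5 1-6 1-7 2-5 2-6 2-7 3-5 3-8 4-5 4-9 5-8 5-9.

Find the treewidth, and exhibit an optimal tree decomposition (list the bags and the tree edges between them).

The largest bag has 3 vertices, giving width 2; this decomposition certifies tw(G) ≤ 2. For the lower bound, the 3 vertices {3, 5, 8} are pairwise adjacent, and any tree decomposition puts a clique entirely inside one bag — forcing width ≥ 2. Therefore the treewidth is 2.

Treewidth 2.
Bags: B1 = {1, 2, 7}  B2 = {1, 2, 5}  B3 = {1, 4, 5}  B4 = {1, 3, 5}  B5 = {1, 2, 6}  B6 = {4, 5, 9}  B7 = {3, 5, 8}
Tree: B1–B2, B2–B3, B2–B4, B2–B5, B3–B6, B4–B7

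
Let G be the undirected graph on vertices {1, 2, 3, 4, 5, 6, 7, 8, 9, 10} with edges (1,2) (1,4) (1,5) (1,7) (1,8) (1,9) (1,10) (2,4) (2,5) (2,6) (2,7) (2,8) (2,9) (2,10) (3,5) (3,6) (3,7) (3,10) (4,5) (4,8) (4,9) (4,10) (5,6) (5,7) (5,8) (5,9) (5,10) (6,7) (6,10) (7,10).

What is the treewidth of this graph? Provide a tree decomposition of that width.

Treewidth 4.
Bags: B1 = {1, 2, 4, 5, 8}  B2 = {1, 2, 4, 5, 10}  B3 = {1, 2, 5, 7, 10}  B4 = {2, 5, 6, 7, 10}  B5 = {1, 2, 4, 5, 9}  B6 = {3, 5, 6, 7, 10}
Tree: B1–B2, B2–B3, B3–B4, B2–B5, B4–B6

Each bag holds 5 vertices, so the decomposition has width 4, which upper-bounds the treewidth. For the lower bound, the 5 vertices {1, 2, 4, 5, 8} are pairwise adjacent, and any tree decomposition puts a clique entirely inside one bag — forcing width ≥ 4. Combining the bounds, tw(G) = 4.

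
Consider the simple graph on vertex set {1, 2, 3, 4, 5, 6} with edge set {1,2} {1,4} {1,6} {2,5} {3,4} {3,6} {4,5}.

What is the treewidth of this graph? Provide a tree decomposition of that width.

Every bag has size at most 3, so the width is 3 − 1 = 2 and tw(G) ≤ 2. The edges 6–3–4–1–6 form a cycle, so G is not a tree and its treewidth is at least 2. The upper and lower bounds meet at 2, so that is the treewidth.

Treewidth 2.
One such decomposition:
Bags: B1 = {1, 3, 6}  B2 = {1, 3, 4}  B3 = {1, 2, 4}  B4 = {2, 4, 5}
Tree: B1–B2, B2–B3, B3–B4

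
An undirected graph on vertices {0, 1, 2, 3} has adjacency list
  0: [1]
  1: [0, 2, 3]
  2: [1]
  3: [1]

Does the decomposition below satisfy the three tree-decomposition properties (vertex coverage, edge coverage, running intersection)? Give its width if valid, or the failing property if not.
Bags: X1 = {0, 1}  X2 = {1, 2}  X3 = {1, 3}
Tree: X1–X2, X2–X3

Yes; width 1.

Vertex coverage: the bags together contain {0, 1, 2, 3}, the full vertex set. Edge coverage: each edge of G has both endpoints in at least one bag. Running intersection: for every vertex, the bags containing it form a connected subtree. All three properties hold, so this is a valid tree decomposition of width max|bag| − 1 = 1, and hence tw(G) ≤ 1.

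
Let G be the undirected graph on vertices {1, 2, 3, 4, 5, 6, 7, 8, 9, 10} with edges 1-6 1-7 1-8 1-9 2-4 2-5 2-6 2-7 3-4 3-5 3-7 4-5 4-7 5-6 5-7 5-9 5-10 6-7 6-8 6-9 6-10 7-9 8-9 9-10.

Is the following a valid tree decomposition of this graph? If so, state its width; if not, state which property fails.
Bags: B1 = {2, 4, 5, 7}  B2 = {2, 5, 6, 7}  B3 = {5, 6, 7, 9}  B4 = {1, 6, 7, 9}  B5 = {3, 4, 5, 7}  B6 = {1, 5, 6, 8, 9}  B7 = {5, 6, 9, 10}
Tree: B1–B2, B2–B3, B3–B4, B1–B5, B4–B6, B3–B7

No — bags containing vertex 5 are not connected in the tree.

A tree decomposition must satisfy three properties: every vertex lies in some bag; for every edge, both endpoints lie together in some bag; and for every vertex, the bags containing it form a connected subtree. Here bags containing vertex 5 are not connected in the tree, so the decomposition is invalid.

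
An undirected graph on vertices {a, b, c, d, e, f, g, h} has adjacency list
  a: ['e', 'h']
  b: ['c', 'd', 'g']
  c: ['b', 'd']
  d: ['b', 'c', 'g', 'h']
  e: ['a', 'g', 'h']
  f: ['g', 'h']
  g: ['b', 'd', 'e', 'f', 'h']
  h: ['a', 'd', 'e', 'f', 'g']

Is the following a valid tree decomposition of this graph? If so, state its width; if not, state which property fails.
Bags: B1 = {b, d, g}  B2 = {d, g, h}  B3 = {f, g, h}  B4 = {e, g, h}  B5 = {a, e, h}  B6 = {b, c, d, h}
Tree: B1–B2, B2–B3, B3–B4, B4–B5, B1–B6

A tree decomposition must satisfy three properties: every vertex lies in some bag; for every edge, both endpoints lie together in some bag; and for every vertex, the bags containing it form a connected subtree. Here bags containing vertex h are not connected in the tree, so the decomposition is invalid.

No — bags containing vertex h are not connected in the tree.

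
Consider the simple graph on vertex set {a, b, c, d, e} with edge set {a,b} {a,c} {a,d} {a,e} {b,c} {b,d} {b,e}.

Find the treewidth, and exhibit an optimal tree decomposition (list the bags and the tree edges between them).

Treewidth 2.
Bags: B1 = {a, b, c}  B2 = {a, b, e}  B3 = {a, b, d}
Tree: B1–B2, B1–B3

Each bag holds 3 vertices, so the decomposition has width 2, which upper-bounds the treewidth. Conversely, {a, b, d} is a clique of size 3, and the vertices of any clique must share a bag in every tree decomposition; so some bag has ≥ 3 vertices and tw(G) ≥ 2. The upper and lower bounds meet at 2, so that is the treewidth.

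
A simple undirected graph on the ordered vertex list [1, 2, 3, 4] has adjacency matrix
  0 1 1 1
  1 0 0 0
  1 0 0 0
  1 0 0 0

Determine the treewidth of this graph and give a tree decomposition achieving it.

Treewidth 1.
One optimal decomposition is:
Bags: B1 = {1, 3}  B2 = {1, 4}  B3 = {1, 2}
Tree: B1–B2, B2–B3

The largest bag has 2 vertices, giving width 1; this decomposition certifies tw(G) ≤ 1. G has an edge, so its treewidth is at least 1. Hence tw(G) = 1 exactly.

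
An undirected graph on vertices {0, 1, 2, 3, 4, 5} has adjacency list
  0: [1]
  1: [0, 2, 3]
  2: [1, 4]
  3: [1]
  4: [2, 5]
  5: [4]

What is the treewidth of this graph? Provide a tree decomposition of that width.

Treewidth 1.
One optimal decomposition is:
Bags: B1 = {1, 2}  B2 = {1, 3}  B3 = {0, 1}  B4 = {2, 4}  B5 = {4, 5}
Tree: B1–B2, B1–B3, B1–B4, B4–B5

Every bag has size at most 2, so the width is 2 − 1 = 1 and tw(G) ≤ 1. Any graph with an edge has treewidth ≥ 1, and G has the edge 1–2. Combining the bounds, tw(G) = 1.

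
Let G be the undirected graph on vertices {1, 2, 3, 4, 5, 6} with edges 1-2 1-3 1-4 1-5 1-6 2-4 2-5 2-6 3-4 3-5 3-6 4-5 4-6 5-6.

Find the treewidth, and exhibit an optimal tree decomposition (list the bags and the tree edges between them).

Every bag has size at most 5, so the width is 5 − 1 = 4 and tw(G) ≤ 4. For the lower bound, the 5 vertices {1, 2, 4, 5, 6} are pairwise adjacent, and any tree decomposition puts a clique entirely inside one bag — forcing width ≥ 4. The upper and lower bounds meet at 4, so that is the treewidth.

Treewidth 4.
One optimal decomposition is:
Bags: B1 = {1, 3, 4, 5, 6}  B2 = {1, 2, 4, 5, 6}
Tree: B1–B2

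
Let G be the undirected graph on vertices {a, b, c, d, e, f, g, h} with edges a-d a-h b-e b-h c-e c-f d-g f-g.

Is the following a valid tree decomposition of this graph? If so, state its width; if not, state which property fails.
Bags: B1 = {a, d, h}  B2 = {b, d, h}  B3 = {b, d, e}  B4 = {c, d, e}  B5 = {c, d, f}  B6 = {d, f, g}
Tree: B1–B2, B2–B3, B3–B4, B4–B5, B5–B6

Checking the three conditions: (i) the bags cover all of {a, b, c, d, e, f, g, h}; (ii) for each edge, some bag contains both endpoints; (iii) the bags containing any fixed vertex form a subtree. All hold, so the decomposition is valid with width 3 − 1 = 2.

Yes; width 2.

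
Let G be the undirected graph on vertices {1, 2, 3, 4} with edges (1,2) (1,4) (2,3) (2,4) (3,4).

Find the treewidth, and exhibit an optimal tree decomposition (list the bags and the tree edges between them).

Every bag has size at most 3, so the width is 3 − 1 = 2 and tw(G) ≤ 2. Conversely, {1, 2, 4} is a clique of size 3, and the vertices of any clique must share a bag in every tree decomposition; so some bag has ≥ 3 vertices and tw(G) ≥ 2. Therefore the treewidth is 2.

Treewidth 2.
One such decomposition:
Bags: B1 = {1, 2, 4}  B2 = {2, 3, 4}
Tree: B1–B2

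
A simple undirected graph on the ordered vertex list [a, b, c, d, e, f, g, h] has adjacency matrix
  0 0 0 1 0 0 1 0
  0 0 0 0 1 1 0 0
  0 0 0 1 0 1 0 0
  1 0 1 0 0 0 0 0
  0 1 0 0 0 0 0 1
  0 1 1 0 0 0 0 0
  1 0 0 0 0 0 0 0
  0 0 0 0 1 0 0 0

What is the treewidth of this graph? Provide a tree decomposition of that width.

The largest bag has 2 vertices, giving width 1; this decomposition certifies tw(G) ≤ 1. Any graph with an edge has treewidth ≥ 1, and G has the edge g–a. Hence tw(G) = 1 exactly.

Treewidth 1.
One optimal decomposition is:
Bags: B1 = {a, g}  B2 = {a, d}  B3 = {c, d}  B4 = {c, f}  B5 = {b, f}  B6 = {b, e}  B7 = {e, h}
Tree: B1–B2, B2–B3, B3–B4, B4–B5, B5–B6, B6–B7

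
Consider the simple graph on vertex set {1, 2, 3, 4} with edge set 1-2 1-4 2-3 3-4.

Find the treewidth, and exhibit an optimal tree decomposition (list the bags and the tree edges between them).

Every bag has size at most 3, so the width is 3 − 1 = 2 and tw(G) ≤ 2. The edges 4–3–2–1–4 form a cycle, so G is not a tree and its treewidth is at least 2. Combining the bounds, tw(G) = 2.

Treewidth 2.
One such decomposition:
Bags: B1 = {2, 3, 4}  B2 = {1, 2, 4}
Tree: B1–B2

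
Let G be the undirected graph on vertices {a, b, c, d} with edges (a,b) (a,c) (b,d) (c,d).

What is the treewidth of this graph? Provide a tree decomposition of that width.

Each bag holds 3 vertices, so the decomposition has width 2, which upper-bounds the treewidth. The edges a–b–d–c–a form a cycle, so G is not a tree and its treewidth is at least 2. Combining the bounds, tw(G) = 2.

Treewidth 2.
One such decomposition:
Bags: B1 = {a, b, d}  B2 = {a, c, d}
Tree: B1–B2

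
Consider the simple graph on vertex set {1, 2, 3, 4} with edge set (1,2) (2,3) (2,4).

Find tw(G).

1

A width-1 tree decomposition is:
Bags: B1 = {2, 3}  B2 = {2, 4}  B3 = {1, 2}
Tree: B1–B2, B2–B3
The largest bag has 2 vertices, giving width 1; this decomposition certifies tw(G) ≤ 1. Since G has at least one edge (e.g. 3–2), it is not an edgeless graph, so tw(G) ≥ 1. Therefore the treewidth is 1.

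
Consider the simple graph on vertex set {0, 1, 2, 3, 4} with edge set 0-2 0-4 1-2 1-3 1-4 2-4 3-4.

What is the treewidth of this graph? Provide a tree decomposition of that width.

Every bag has size at most 3, so the width is 3 − 1 = 2 and tw(G) ≤ 2. Conversely, {0, 2, 4} is a clique of size 3, and the vertices of any clique must share a bag in every tree decomposition; so some bag has ≥ 3 vertices and tw(G) ≥ 2. Combining the bounds, tw(G) = 2.

Treewidth 2.
Bags: B1 = {0, 2, 4}  B2 = {1, 2, 4}  B3 = {1, 3, 4}
Tree: B1–B2, B2–B3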